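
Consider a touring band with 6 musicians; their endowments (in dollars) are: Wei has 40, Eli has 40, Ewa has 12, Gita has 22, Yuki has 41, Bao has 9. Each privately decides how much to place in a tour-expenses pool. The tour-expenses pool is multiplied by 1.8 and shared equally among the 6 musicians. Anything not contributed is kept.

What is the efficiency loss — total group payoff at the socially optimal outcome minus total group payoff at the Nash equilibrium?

131.20 dollars

The private return per contributed unit is 1.8/6 = 0.3000 < 1 for every player regardless of endowment, so the Nash equilibrium is zero contribution and the group total is Σ E_j = 40 + 40 + 12 + 22 + 41 + 9 = 164.
Each contributed unit returns 1.800 to the group, so the social optimum is full contribution by everyone: group total = 1.800 × 164 = 295.20.
Efficiency loss = (1.800 − 1) × 164 = 131.20.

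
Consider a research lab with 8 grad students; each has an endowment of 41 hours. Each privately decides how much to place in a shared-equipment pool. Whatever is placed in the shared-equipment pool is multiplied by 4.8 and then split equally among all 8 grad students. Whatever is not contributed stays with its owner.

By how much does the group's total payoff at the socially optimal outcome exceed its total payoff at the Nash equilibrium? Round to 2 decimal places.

Each contributed unit returns 4.8/8 = 0.6000 to its contributor — below 1 — so contributing 0 is dominant for every player. At the Nash equilibrium everyone keeps their 41, and the group total is 8 × 41 = 328.
Each contributed unit returns 4.800 to the group as a whole (0.6000 to each of 8 players), which exceeds 1, so the social optimum is full contribution: group total = 4.800 × 328 = 1574.40.
Efficiency loss = 1574.40 − 328 = 1246.40.

1246.40 hours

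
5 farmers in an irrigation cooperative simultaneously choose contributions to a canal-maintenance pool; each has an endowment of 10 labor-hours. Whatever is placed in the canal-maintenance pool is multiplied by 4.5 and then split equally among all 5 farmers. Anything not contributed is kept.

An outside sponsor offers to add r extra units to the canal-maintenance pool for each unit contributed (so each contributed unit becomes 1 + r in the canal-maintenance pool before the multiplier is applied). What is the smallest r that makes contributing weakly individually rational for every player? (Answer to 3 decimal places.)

With matching at rate r, one contributed unit becomes (1 + r) in the canal-maintenance pool and returns 4.5 × (1 + r) / 5 to the contributor.
Setting this equal to 1: 1 + r = 5/4.5 = 1.1111.
So the minimum matching rate is r = 1.1111 − 1 = 0.111.

0.111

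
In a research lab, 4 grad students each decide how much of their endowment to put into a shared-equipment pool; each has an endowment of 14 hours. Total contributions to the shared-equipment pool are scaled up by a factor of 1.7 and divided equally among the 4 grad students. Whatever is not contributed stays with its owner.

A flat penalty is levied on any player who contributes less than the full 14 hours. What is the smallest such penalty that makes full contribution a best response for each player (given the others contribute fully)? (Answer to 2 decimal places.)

Given the others contribute fully, the best deviation is to contribute 0 (any partial contribution still incurs the fine and gives up units whose private return 0.4250 is below 1).
Deviating from 14 to 0 saves 14 hours but forfeits the deviator's share of the drop in the shared-equipment pool: 1.7/4 × 14 = 5.95.
So the deviation gain is 14 − 5.95 = 8.05, and the fine must be at least 8.05 hours to wipe it out.

8.05 hours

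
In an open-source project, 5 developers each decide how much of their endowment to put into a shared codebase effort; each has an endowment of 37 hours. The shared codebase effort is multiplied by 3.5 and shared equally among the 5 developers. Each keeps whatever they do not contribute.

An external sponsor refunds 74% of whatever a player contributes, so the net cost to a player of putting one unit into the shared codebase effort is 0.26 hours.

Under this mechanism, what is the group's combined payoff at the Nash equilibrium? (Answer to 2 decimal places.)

With the mechanism, a contributed unit returns (3.5/5) / 0.26 = 2.6923 per unit of net cost to the contributor — now above 1 — so contributing fully is weakly dominant for every player.
So the Nash equilibrium is full contribution by all 5; the group earns 5 × (37 × 0.74 + 3.5 × 37) = 784.40.

784.40 hours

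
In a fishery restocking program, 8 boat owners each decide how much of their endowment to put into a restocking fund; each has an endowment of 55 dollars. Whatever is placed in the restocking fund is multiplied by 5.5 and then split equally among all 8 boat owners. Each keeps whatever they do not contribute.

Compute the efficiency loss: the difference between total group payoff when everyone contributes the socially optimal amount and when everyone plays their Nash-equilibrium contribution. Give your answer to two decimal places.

1980.00 dollars

Each contributed unit returns 5.5/8 = 0.6875 to its contributor — below 1 — so contributing 0 is dominant for every player. At the Nash equilibrium everyone keeps their 55, and the group total is 8 × 55 = 440.
Each contributed unit returns 5.500 to the group as a whole (0.6875 to each of 8 players), which exceeds 1, so the social optimum is full contribution: group total = 5.500 × 440 = 2420.00.
Efficiency loss = 2420.00 − 440 = 1980.00.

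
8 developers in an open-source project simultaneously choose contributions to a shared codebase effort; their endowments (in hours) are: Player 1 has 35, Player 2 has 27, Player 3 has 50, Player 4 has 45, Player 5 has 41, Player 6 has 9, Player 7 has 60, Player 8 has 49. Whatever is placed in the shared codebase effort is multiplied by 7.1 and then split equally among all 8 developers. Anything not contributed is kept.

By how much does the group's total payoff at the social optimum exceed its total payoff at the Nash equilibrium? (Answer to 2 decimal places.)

1927.60 hours

The private return per contributed unit is 7.1/8 = 0.8875 < 1 for every player regardless of endowment, so the Nash equilibrium is zero contribution and the group total is Σ E_j = 35 + 27 + 50 + 45 + 41 + 9 + 60 + 49 = 316.
Each contributed unit returns 7.100 to the group, so the social optimum is full contribution by everyone: group total = 7.100 × 316 = 2243.60.
Efficiency loss = (7.100 − 1) × 316 = 1927.60.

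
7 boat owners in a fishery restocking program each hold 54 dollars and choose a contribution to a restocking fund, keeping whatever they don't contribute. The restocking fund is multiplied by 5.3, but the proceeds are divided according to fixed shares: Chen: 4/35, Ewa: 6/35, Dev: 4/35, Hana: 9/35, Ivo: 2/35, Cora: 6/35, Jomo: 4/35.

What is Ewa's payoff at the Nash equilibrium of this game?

103.06 dollars

Player j's private return per contributed unit is 5.3 × (j's share). Contributing is weakly dominant for j when that share is at least 1/5.3 = 0.1887, and contributing 0 is dominant otherwise.
Only Hana (9/35) clears that bar, contributing 54; the remaining 6 contribute 0. Total contributed: 54.
Ewa keeps 54 and receives 5.3 × 54 × 6/35 = 49.06 from the restocking fund, for a payoff of 103.06.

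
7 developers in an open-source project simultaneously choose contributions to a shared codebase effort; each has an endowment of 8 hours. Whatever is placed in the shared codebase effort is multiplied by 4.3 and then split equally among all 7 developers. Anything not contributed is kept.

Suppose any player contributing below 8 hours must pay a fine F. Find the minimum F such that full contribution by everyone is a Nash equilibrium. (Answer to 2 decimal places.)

3.09 hours

Given the others contribute fully, the best deviation is to contribute 0 (any partial contribution still incurs the fine and gives up units whose private return 0.6143 is below 1).
Deviating from 8 to 0 saves 8 hours but forfeits the deviator's share of the drop in the shared codebase effort: 4.3/7 × 8 = 4.91.
So the deviation gain is 8 − 4.91 = 3.09, and the fine must be at least 3.09 hours to wipe it out.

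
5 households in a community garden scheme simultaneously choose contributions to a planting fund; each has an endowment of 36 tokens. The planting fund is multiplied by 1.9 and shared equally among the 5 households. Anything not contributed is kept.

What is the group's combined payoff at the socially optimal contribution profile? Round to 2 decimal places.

342.00 tokens

Each contributed unit returns 1.900 to the group as a whole (0.3800 to each of 5 players), which exceeds 1, so the social optimum is full contribution: group total = 1.900 × 180 = 342.00.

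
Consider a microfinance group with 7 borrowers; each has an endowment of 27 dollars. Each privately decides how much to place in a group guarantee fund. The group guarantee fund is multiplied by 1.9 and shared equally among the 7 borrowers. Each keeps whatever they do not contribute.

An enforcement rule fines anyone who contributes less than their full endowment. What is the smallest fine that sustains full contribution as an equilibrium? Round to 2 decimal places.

19.67 dollars

Given the others contribute fully, the best deviation is to contribute 0 (any partial contribution still incurs the fine and gives up units whose private return 0.2714 is below 1).
Deviating from 27 to 0 saves 27 dollars but forfeits the deviator's share of the drop in the group guarantee fund: 1.9/7 × 27 = 7.33.
So the deviation gain is 27 − 7.33 = 19.67, and the fine must be at least 19.67 dollars to wipe it out.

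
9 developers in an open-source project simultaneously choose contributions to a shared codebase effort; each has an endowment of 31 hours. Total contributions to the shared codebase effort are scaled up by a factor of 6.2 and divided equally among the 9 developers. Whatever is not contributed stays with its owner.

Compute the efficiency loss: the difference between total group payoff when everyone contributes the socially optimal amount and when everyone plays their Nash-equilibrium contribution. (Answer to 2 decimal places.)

Each contributed unit returns 6.2/9 = 0.6889 to its contributor — below 1 — so contributing 0 is dominant for every player. At the Nash equilibrium everyone keeps their 31, and the group total is 9 × 31 = 279.
Each contributed unit returns 6.200 to the group as a whole (0.6889 to each of 9 players), which exceeds 1, so the social optimum is full contribution: group total = 6.200 × 279 = 1729.80.
Efficiency loss = 1729.80 − 279 = 1450.80.

1450.80 hours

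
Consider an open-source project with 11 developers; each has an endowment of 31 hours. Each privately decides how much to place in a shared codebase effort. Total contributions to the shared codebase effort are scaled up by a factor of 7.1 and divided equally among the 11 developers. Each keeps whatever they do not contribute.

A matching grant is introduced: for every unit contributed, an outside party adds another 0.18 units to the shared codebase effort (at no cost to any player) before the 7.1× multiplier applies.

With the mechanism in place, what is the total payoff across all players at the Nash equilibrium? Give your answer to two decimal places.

The effective private return is 7.1 × 1.18 / 11 = 0.7616, which is still under 1, so the mechanism doesn't change anyone's dominant strategy: zero contribution.
Everyone keeps their endowment and the group total is 11 × 31 = 341.

341.00 hours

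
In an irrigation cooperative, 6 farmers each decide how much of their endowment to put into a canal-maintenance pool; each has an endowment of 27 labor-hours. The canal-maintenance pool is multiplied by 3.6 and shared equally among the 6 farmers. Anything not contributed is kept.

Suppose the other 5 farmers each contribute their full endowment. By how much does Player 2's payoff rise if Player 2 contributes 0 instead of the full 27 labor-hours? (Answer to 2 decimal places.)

Switching from a contribution of 27 to 0 lets Player 2 keep an extra 27 labor-hours, but lowers the canal-maintenance pool by 27, which costs Player 2 their own share of that drop: 3.6/6 × 27 = 16.20.
Net gain = 27 − 16.20 = 10.80. The private return per contributed unit (0.6000) is below 1, so free-riding is indeed the best response regardless of what the others do.

10.80 labor-hours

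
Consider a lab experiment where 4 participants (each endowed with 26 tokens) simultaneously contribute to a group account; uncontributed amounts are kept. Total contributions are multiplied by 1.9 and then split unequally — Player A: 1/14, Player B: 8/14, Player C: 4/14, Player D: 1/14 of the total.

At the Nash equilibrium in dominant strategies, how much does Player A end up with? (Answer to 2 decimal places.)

29.53 tokens

Each unit j contributes comes back to j as 1.9 × (j's share), so j prefers to contribute only if that share exceeds 1/1.9 = 0.5263; otherwise keeping the unit dominates.
Player B alone (share 8/14) is above the threshold, contributing 26; the remaining 3 contribute 0. Total contributed: 26.
Player A keeps 26 and receives 1.9 × 26 × 1/14 = 3.53 from the group account, for a payoff of 29.53.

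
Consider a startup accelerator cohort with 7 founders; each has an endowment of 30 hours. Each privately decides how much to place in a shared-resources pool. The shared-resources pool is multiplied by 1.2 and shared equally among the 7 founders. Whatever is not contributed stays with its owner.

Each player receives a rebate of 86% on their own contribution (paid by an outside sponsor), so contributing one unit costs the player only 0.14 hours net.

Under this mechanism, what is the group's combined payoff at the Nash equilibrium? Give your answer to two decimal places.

The effective private return per unit is now (1.2/7) / 0.14 = 1.2245 > 1, so every player's dominant strategy flips to full contribution.
At the Nash equilibrium everyone contributes 30. Group total payoff = 7 × (30 × 0.86 + 1.2 × 30) = 432.60.

432.60 hours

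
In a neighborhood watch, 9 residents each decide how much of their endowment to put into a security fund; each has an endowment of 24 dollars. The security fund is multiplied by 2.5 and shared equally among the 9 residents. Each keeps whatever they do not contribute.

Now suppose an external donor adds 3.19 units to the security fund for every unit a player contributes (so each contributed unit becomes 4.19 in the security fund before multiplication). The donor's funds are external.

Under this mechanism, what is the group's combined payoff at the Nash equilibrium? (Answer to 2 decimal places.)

2262.60 dollars

Under the mechanism each unit contributed yields 2.5 × 4.19 / 9 = 1.1639 back to its contributor per unit of net cost, which exceeds 1, making full contribution the dominant choice for everyone.
At the Nash equilibrium everyone contributes 24. Group total payoff = 2.5 × 4.19 × 216 = 2262.60.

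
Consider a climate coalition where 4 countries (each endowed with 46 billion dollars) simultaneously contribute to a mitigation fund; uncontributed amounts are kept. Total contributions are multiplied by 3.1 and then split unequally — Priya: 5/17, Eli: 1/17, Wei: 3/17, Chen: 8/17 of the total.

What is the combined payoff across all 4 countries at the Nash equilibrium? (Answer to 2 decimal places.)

A player with share s gets back 3.1·s per unit contributed, so full contribution is dominant for anyone with s > 1/3.1 = 0.3226 and zero contribution is dominant for anyone below.
Chen alone (share 8/17) is above the threshold, contributing 46; the remaining 3 contribute 0. Total contributed: 46.
The mitigation fund pays out 3.1 × 46 = 142.60 in total (split across the unequal shares, but the aggregate is all that matters for the group sum).
The 3 free-riders keep 46 each, adding 138. Group total = 138 + 142.60 = 280.60.

280.60 billion dollars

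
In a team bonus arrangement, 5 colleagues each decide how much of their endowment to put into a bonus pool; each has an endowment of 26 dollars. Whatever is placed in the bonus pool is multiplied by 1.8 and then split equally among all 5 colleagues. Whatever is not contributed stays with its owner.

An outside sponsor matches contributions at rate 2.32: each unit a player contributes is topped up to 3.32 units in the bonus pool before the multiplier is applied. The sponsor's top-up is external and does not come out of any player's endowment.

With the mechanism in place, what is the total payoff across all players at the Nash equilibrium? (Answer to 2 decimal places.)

776.88 dollars

Under the mechanism each unit contributed yields 1.8 × 3.32 / 5 = 1.1952 back to its contributor per unit of net cost, which exceeds 1, making full contribution the dominant choice for everyone.
So the Nash equilibrium is full contribution by all 5; the group earns 1.8 × 3.32 × 130 = 776.88.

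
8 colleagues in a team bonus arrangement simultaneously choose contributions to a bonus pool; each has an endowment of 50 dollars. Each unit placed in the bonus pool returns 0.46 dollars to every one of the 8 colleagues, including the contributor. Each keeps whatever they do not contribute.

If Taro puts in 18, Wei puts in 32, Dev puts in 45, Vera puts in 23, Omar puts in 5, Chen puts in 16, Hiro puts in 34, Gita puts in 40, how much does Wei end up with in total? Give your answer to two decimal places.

115.98 dollars

Total contributed: 18 + 32 + 45 + 23 + 5 + 16 + 34 + 40 = 213.
Each receives 0.46 × 213 = 97.98 from the bonus pool.
Wei keeps 50 − 32 = 18, so Wei's payoff is 18 + 97.98 = 115.98.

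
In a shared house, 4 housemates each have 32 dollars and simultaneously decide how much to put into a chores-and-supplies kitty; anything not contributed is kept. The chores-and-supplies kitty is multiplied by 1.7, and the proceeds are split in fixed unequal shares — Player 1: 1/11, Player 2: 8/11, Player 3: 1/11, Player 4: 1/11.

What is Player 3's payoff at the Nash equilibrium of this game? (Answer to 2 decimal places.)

For player j, contributing a unit is worthwhile iff 1.7 × (j's share) ≥ 1, i.e. iff j's share is at least 0.5882.
The only share above 0.5882 is Player 2's 8/11, contributing 32; the remaining 3 contribute 0. Total contributed: 32.
Player 3 keeps 32 and receives 1.7 × 32 × 1/11 = 4.95 from the chores-and-supplies kitty, for a payoff of 36.95.

36.95 dollars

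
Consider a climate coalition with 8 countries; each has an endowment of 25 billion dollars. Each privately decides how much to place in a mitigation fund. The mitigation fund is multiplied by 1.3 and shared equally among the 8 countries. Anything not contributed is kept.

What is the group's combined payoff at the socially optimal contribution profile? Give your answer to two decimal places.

260.00 billion dollars

Each contributed unit returns 1.300 to the group as a whole (0.1625 to each of 8 players), which exceeds 1, so the social optimum is full contribution: group total = 1.300 × 200 = 260.00.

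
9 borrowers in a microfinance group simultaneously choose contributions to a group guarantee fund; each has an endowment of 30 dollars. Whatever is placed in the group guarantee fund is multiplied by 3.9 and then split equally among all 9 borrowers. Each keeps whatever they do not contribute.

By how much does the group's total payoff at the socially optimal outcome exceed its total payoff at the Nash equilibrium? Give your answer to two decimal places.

783.00 dollars

Each contributed unit returns 3.9/9 = 0.4333 to its contributor — below 1 — so contributing 0 is dominant for every player. At the Nash equilibrium everyone keeps their 30, and the group total is 9 × 30 = 270.
Each contributed unit returns 3.900 to the group as a whole (0.4333 to each of 9 players), which exceeds 1, so the social optimum is full contribution: group total = 3.900 × 270 = 1053.00.
Efficiency loss = 1053.00 − 270 = 783.00.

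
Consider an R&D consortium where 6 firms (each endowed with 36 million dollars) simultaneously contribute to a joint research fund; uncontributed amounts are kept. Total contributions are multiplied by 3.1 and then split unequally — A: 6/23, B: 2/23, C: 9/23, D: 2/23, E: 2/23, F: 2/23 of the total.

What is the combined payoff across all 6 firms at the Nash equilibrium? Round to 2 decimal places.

A player with share s gets back 3.1·s per unit contributed, so full contribution is dominant for anyone with s > 1/3.1 = 0.3226 and zero contribution is dominant for anyone below.
C alone (share 9/23) is above the threshold, contributing 36; the remaining 5 contribute 0. Total contributed: 36.
The joint research fund pays out 3.1 × 36 = 111.60 in total (split across the unequal shares, but the aggregate is all that matters for the group sum).
The 5 free-riders keep 36 each, adding 180. Group total = 180 + 111.60 = 291.60.

291.60 million dollars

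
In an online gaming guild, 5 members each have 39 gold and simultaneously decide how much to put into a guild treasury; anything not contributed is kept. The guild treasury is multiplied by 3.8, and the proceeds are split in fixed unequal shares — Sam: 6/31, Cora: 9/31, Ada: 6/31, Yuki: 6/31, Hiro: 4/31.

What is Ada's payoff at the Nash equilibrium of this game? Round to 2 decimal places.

For player j, contributing a unit is worthwhile iff 3.8 × (j's share) ≥ 1, i.e. iff j's share is at least 0.2632.
The only share above 0.2632 is Cora's 9/31, contributing 39; the remaining 4 contribute 0. Total contributed: 39.
Ada keeps 39 and receives 3.8 × 39 × 6/31 = 28.68 from the guild treasury, for a payoff of 67.68.

67.68 gold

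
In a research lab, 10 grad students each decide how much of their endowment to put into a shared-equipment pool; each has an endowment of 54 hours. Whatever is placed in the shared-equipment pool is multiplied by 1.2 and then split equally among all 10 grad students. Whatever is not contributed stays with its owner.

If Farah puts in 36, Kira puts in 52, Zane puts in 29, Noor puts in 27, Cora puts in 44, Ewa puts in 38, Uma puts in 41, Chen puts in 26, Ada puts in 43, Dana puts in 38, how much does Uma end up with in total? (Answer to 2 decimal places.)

57.88 hours

Total contributed: 36 + 52 + 29 + 27 + 44 + 38 + 41 + 26 + 43 + 38 = 374.
Each receives 1.2 × 374 / 10 = 44.88 from the shared-equipment pool.
Uma keeps 54 − 41 = 13, so Uma's payoff is 13 + 44.88 = 57.88.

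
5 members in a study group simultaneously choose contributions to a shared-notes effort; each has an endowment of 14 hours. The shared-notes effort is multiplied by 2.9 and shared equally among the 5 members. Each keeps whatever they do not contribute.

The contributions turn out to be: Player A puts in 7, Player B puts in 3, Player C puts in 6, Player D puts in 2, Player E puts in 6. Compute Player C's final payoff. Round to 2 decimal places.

Total contributed: 7 + 3 + 6 + 2 + 6 = 24.
Each receives 2.9 × 24 / 5 = 13.92 from the shared-notes effort.
Player C keeps 14 − 6 = 8, so Player C's payoff is 8 + 13.92 = 21.92.

21.92 hours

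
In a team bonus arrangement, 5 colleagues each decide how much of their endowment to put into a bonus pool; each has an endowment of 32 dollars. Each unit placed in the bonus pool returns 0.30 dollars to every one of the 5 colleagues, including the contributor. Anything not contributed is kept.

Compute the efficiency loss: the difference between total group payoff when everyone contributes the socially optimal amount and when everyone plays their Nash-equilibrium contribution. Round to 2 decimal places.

The private return per contributed unit is 0.30 < 1, so contributing 0 is dominant for every player. At the Nash equilibrium everyone keeps their 32, and the group total is 5 × 32 = 160.
Each contributed unit returns 1.500 to the group as a whole (0.30 to each of 5 players), which exceeds 1, so the social optimum is full contribution: group total = 1.500 × 160 = 240.00.
Efficiency loss = 240.00 − 160 = 80.00.

80.00 dollars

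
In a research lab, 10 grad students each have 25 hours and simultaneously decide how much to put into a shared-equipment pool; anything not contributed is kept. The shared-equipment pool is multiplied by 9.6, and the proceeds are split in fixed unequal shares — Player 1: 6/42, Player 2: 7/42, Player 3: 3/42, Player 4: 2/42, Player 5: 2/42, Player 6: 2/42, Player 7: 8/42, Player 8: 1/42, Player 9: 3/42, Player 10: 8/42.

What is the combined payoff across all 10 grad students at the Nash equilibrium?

1110.00 hours

Each unit j contributes comes back to j as 9.6 × (j's share), so j prefers to contribute only if that share exceeds 1/9.6 = 0.1042; otherwise keeping the unit dominates.
Player 1, Player 2, Player 7 and Player 10 are above the threshold, contributing 25 each; the remaining 6 contribute 0. Total contributed: 100.
The shared-equipment pool pays out 9.6 × 100 = 960.00 in total (split across the unequal shares, but the aggregate is all that matters for the group sum).
The 6 free-riders keep 25 each, adding 150. Group total = 150 + 960.00 = 1110.00.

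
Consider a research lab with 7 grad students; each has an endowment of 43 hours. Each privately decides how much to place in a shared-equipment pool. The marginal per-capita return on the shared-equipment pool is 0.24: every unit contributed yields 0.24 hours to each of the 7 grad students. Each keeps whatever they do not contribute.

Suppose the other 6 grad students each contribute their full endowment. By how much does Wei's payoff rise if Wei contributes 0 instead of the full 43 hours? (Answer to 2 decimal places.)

32.68 hours

Switching from a contribution of 43 to 0 lets Wei keep an extra 43 hours, but lowers the shared-equipment pool by 43, which costs Wei their own share of that drop: 0.24 × 43 = 10.32.
Net gain = 43 − 10.32 = 32.68. The private return per contributed unit (0.24) is below 1, so free-riding is indeed the best response regardless of what the others do.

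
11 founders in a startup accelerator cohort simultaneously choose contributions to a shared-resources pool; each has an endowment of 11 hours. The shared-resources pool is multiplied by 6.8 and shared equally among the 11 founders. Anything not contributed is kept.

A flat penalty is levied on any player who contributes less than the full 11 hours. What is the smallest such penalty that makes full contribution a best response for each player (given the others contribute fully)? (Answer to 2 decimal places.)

Given the others contribute fully, the best deviation is to contribute 0 (any partial contribution still incurs the fine and gives up units whose private return 0.6182 is below 1).
Deviating from 11 to 0 saves 11 hours but forfeits the deviator's share of the drop in the shared-resources pool: 6.8/11 × 11 = 6.80.
So the deviation gain is 11 − 6.80 = 4.20, and the fine must be at least 4.20 hours to wipe it out.

4.20 hours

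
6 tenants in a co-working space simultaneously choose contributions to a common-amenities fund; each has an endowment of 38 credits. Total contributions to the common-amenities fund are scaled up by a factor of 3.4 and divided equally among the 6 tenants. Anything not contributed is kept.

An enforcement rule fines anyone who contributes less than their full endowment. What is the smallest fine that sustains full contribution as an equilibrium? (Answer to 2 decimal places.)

16.47 credits

Given the others contribute fully, the best deviation is to contribute 0 (any partial contribution still incurs the fine and gives up units whose private return 0.5667 is below 1).
Deviating from 38 to 0 saves 38 credits but forfeits the deviator's share of the drop in the common-amenities fund: 3.4/6 × 38 = 21.53.
So the deviation gain is 38 − 21.53 = 16.47, and the fine must be at least 16.47 credits to wipe it out.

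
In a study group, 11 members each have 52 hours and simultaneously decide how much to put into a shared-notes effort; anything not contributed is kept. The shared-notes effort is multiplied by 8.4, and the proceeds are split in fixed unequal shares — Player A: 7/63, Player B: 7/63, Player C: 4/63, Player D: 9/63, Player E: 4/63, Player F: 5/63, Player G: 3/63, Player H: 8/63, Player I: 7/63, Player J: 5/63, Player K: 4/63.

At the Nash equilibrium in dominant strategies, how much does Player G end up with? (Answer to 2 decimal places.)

Player j's private return per contributed unit is 8.4 × (j's share). Contributing is weakly dominant for j when that share is at least 1/8.4 = 0.1190, and contributing 0 is dominant otherwise.
The shares above 0.1190 belong to Player D and Player H, contributing 52 each; the remaining 9 contribute 0. Total contributed: 104.
Player G keeps 52 and receives 8.4 × 104 × 3/63 = 41.60 from the shared-notes effort, for a payoff of 93.60.

93.60 hours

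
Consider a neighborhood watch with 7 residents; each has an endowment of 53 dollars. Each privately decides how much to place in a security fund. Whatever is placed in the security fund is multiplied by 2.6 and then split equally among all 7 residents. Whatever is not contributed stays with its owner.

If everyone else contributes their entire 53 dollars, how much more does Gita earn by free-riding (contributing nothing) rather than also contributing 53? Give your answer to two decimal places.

Switching from a contribution of 53 to 0 lets Gita keep an extra 53 dollars, but lowers the security fund by 53, which costs Gita their own share of that drop: 2.6/7 × 53 = 19.69.
Net gain = 53 − 19.69 = 33.31. The private return per contributed unit (0.3714) is below 1, so free-riding is indeed the best response regardless of what the others do.

33.31 dollars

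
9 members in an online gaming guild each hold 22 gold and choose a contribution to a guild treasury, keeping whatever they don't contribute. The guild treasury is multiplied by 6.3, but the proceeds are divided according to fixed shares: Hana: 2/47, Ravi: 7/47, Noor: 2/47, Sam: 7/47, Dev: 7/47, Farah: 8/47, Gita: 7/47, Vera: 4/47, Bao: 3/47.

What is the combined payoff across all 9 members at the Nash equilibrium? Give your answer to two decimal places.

314.60 gold

A player with share s gets back 6.3·s per unit contributed, so full contribution is dominant for anyone with s > 1/6.3 = 0.1587 and zero contribution is dominant for anyone below.
Farah alone (share 8/47) is above the threshold, contributing 22; the remaining 8 contribute 0. Total contributed: 22.
The guild treasury pays out 6.3 × 22 = 138.60 in total (split across the unequal shares, but the aggregate is all that matters for the group sum).
The 8 free-riders keep 22 each, adding 176. Group total = 176 + 138.60 = 314.60.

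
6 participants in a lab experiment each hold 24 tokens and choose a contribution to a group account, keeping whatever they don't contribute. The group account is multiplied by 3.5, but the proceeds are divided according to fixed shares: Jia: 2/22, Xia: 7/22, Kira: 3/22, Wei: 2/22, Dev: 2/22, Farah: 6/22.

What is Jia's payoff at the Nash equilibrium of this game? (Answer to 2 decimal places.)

For player j, contributing a unit is worthwhile iff 3.5 × (j's share) ≥ 1, i.e. iff j's share is at least 0.2857.
Only Xia (7/22) clears that bar, contributing 24; the remaining 5 contribute 0. Total contributed: 24.
Jia keeps 24 and receives 3.5 × 24 × 2/22 = 7.64 from the group account, for a payoff of 31.64.

31.64 tokens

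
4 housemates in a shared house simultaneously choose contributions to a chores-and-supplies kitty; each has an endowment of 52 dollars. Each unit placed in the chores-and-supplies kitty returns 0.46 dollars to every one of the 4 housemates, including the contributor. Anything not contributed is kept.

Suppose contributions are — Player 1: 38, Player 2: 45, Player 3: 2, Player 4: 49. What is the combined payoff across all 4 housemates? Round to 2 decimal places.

320.56 dollars

Total contributed: 38 + 45 + 2 + 49 = 134; total kept: 4 × 52 − 134 = 74.
The chores-and-supplies kitty pays out 0.46 × 4 × 134 = 246.56 in aggregate.
Group total = 74 + 246.56 = 320.56.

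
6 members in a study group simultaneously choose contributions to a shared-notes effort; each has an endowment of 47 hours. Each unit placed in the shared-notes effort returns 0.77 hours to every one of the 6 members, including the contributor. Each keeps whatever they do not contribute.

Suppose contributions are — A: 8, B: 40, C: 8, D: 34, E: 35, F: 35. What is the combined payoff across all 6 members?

Total contributed: 8 + 40 + 8 + 34 + 35 + 35 = 160; total kept: 6 × 47 − 160 = 122.
The shared-notes effort pays out 0.77 × 6 × 160 = 739.20 in aggregate.
Group total = 122 + 739.20 = 861.20.

861.20 hours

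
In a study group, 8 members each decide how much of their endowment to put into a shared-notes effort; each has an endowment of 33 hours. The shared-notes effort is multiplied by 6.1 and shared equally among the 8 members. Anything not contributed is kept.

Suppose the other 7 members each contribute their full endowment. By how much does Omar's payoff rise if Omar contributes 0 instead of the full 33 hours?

Switching from a contribution of 33 to 0 lets Omar keep an extra 33 hours, but lowers the shared-notes effort by 33, which costs Omar their own share of that drop: 6.1/8 × 33 = 25.16.
Net gain = 33 − 25.16 = 7.84. The private return per contributed unit (0.7625) is below 1, so free-riding is indeed the best response regardless of what the others do.

7.84 hours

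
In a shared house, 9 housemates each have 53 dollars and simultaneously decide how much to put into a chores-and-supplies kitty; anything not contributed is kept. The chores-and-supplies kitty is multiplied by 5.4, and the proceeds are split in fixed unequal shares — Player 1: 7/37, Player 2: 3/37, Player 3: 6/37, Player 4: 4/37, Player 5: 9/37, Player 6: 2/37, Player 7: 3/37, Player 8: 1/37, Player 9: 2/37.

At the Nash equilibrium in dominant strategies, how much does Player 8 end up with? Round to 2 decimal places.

A player with share s gets back 5.4·s per unit contributed, so full contribution is dominant for anyone with s > 1/5.4 = 0.1852 and zero contribution is dominant for anyone below.
Player 1 and Player 5 clear that bar, contributing 53 each; the remaining 7 contribute 0. Total contributed: 106.
Player 8 keeps 53 and receives 5.4 × 106 × 1/37 = 15.47 from the chores-and-supplies kitty, for a payoff of 68.47.

68.47 dollars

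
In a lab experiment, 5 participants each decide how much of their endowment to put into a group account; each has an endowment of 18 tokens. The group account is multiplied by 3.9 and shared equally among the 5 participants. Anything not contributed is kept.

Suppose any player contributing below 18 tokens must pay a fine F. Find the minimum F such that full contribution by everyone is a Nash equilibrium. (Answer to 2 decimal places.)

Given the others contribute fully, the best deviation is to contribute 0 (any partial contribution still incurs the fine and gives up units whose private return 0.7800 is below 1).
Deviating from 18 to 0 saves 18 tokens but forfeits the deviator's share of the drop in the group account: 3.9/5 × 18 = 14.04.
So the deviation gain is 18 − 14.04 = 3.96, and the fine must be at least 3.96 tokens to wipe it out.

3.96 tokens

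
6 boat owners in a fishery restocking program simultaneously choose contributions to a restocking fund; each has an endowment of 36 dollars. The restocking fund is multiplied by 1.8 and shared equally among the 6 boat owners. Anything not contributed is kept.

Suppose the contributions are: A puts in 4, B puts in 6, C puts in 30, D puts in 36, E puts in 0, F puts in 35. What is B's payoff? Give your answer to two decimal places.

63.30 dollars

Total contributed: 4 + 6 + 30 + 36 + 0 + 35 = 111.
Each receives 1.8 × 111 / 6 = 33.30 from the restocking fund.
B keeps 36 − 6 = 30, so B's payoff is 30 + 33.30 = 63.30.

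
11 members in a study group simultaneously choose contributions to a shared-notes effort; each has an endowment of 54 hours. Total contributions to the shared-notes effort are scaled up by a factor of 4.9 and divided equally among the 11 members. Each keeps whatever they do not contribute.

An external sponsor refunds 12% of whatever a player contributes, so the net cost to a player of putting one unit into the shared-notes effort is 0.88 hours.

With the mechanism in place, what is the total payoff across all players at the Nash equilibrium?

594.00 hours

Even with the mechanism, each unit contributed returns only (4.9/11) / 0.88 = 0.5062 per unit of net cost, so contributing nothing is still dominant.
Everyone keeps their endowment and the group total is 11 × 54 = 594.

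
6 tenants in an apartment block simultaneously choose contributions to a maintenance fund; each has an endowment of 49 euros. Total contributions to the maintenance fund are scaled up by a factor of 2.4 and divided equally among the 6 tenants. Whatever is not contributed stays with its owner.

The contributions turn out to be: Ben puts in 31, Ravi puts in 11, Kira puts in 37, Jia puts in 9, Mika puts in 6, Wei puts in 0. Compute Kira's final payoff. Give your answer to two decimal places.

49.60 euros

Total contributed: 31 + 11 + 37 + 9 + 6 + 0 = 94.
Each receives 2.4 × 94 / 6 = 37.60 from the maintenance fund.
Kira keeps 49 − 37 = 12, so Kira's payoff is 12 + 37.60 = 49.60.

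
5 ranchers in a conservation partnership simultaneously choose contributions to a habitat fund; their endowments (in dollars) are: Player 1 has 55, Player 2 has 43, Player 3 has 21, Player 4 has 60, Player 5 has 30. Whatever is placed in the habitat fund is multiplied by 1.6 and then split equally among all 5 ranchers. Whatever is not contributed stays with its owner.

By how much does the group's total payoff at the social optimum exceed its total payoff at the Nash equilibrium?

The private return per contributed unit is 1.6/5 = 0.3200 < 1 for every player regardless of endowment, so the Nash equilibrium is zero contribution and the group total is Σ E_j = 55 + 43 + 21 + 60 + 30 = 209.
Each contributed unit returns 1.600 to the group, so the social optimum is full contribution by everyone: group total = 1.600 × 209 = 334.40.
Efficiency loss = (1.600 − 1) × 209 = 125.40.

125.40 dollars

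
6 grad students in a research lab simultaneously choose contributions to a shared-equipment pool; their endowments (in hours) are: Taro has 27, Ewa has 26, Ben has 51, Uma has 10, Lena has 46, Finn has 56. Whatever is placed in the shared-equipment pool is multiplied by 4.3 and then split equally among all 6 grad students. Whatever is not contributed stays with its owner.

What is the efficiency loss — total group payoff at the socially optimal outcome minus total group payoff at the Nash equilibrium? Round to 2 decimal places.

The private return per contributed unit is 4.3/6 = 0.7167 < 1 for every player regardless of endowment, so the Nash equilibrium is zero contribution and the group total is Σ E_j = 27 + 26 + 51 + 10 + 46 + 56 = 216.
Each contributed unit returns 4.300 to the group, so the social optimum is full contribution by everyone: group total = 4.300 × 216 = 928.80.
Efficiency loss = (4.300 − 1) × 216 = 712.80.

712.80 hours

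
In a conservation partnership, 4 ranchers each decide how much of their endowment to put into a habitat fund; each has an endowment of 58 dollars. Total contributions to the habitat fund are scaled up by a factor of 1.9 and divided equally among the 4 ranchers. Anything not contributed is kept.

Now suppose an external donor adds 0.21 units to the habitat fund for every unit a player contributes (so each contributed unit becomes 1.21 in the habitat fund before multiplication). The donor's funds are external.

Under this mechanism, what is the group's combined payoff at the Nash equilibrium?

With the mechanism, a contributed unit returns 1.9 × 1.21 / 4 = 0.5748 per unit of net cost — still below 1 — so contributing 0 remains dominant for every player.
At the Nash equilibrium no one contributes; group total payoff = 4 × 58 = 232.

232.00 dollars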